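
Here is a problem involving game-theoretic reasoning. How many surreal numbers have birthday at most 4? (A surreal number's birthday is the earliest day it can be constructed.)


Day 0: {|} = 0 is born. Count = 1.
Day n: the number of surreal numbers born by day n is 2^(n+1) - 1.
By day 0: 2^1 - 1 = 1
By day 1: 2^2 - 1 = 3
By day 2: 2^3 - 1 = 7
By day 3: 2^4 - 1 = 15
By day 4: 2^5 - 1 = 31
By day 4: 31 surreal numbers.

31


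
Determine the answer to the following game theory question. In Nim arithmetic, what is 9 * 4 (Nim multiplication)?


Nim multiplication is bilinear over XOR: (u XOR v) * w = (u*w) XOR (v*w).
So we split each operand into its bit components and XOR the pairwise Nim products.
9 = 1 + 8 (as XOR of powers of 2).
4 = 4 (as XOR of powers of 2).
Using the standard Nim-product table on single bits:
  2*2 = 3,   2*4 = 8,   2*8 = 12,
  4*4 = 6,   4*8 = 11,  8*8 = 13,
and  1*x = x (identity), k*l = l*k (commutative).
Pairwise Nim products:
  1 * 4 = 4
  8 * 4 = 11
XOR them: 4 XOR 11 = 15.
Result: 9 * 4 = 15 (in Nim).

15


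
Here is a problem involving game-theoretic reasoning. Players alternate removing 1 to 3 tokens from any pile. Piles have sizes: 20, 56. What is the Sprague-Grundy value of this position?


Subtraction set: {1, 2, 3}
For this subtraction set, G(n) = n mod 4 (period = max + 1 = 4).
Pile 1 (size 20): G(20) = 20 mod 4 = 0
Pile 2 (size 56): G(56) = 56 mod 4 = 0
Total Grundy value = XOR of all: 0 XOR 0 = 0

0


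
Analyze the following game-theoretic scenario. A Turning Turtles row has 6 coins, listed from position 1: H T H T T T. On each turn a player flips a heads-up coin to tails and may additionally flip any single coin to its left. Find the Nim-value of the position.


Coins: H T H T T T
Key fact: a single head at position k behaves exactly like a Nim heap of size k (turning it to T and optionally flipping a coin at j < k corresponds to moving the heap from k to j, or to 0), and heads combine as a disjunctive sum (two heads at the same place would cancel, matching j XOR j = 0). So the Nim-value is the XOR of the 1-indexed positions of the heads.
Face-up positions (1-indexed): [1, 3]
XOR 0 with 1: 0 XOR 1 = 1
XOR 1 with 3: 1 XOR 3 = 2
Nim-value = 2

2


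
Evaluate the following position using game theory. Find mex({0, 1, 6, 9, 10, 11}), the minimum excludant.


Set = {0, 1, 6, 9, 10, 11}
0 is in the set.
1 is in the set.
2 is NOT in the set. This is the mex.
mex = 2

2


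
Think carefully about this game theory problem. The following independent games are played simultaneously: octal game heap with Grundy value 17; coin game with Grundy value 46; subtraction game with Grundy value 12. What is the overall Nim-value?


By the Sprague-Grundy theorem, the Grundy value of a sum of games is the XOR of individual Grundy values.
octal game heap: Grundy value = 17. Running XOR: 0 XOR 17 = 17
coin game: Grundy value = 46. Running XOR: 17 XOR 46 = 63
subtraction game: Grundy value = 12. Running XOR: 63 XOR 12 = 51
The combined Grundy value is 51.

51


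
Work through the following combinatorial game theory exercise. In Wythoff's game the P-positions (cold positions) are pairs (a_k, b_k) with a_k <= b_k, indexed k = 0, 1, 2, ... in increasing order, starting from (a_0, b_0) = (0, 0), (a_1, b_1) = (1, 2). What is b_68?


By Wythoff's theorem, a_k = floor(k * phi) and b_k = floor(k * phi^2) = a_k + k, where phi = (1 + sqrt(5))/2 is the golden ratio.
phi = (1 + sqrt(5))/2 = 1.618034
phi^2 = phi + 1 = 2.618034
k = 68
k * phi^2 = 68 * 2.618034 = 178.026311
b_68 = floor(k * phi^2) = 178 (check: a_68 + k = 110 + 68 = 178)

178


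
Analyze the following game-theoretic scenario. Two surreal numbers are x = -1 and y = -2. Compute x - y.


x = -1, y = -2
x - y = -1 - -2 = 1

1


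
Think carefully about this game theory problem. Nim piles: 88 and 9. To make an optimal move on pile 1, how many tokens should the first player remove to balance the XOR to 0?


Piles: 88 and 9
Current XOR: 88 XOR 9 = 81 (non-zero, so this is an N-position).
To make the XOR zero, we need to find a move that balances the piles.
For pile 1 (size 88): target = 88 XOR 81 = 9
We reduce pile 1 from 88 to 9.
Tokens removed: 88 - 9 = 79
Verification: 9 XOR 9 = 0

79


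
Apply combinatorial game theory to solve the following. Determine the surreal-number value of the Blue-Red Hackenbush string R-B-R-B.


Edges (from ground): R-B-R-B
By Berlekamp's sign-expansion rule, a Blue-Red Hackenbush stalk has the value of the surreal number whose sign sequence is the edge sequence with B -> + and R -> -.
Sign sequence: -+-+
Trace the sign expansion in the surreal number tree, starting from 0:
Edge 1: R (sign -) -> bounds (-inf, 0), value = -1
Edge 2: B (sign +) -> bounds (-1, 0), value = -1/2
Edge 3: R (sign -) -> bounds (-1, -1/2), value = -3/4
Edge 4: B (sign +) -> bounds (-3/4, -1/2), value = -5/8
Game value = -5/8

-5/8


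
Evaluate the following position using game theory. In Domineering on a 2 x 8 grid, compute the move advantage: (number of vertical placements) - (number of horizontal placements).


Board is 2 x 8 (rows x cols).
Left (vertical) placements: (rows-1) * cols = 1 * 8 = 8
Right (horizontal) placements: rows * (cols-1) = 2 * 7 = 14
Advantage = Left - Right = 8 - 14 = -6

-6


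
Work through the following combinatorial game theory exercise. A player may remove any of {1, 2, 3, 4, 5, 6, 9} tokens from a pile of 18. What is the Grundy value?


The subtraction set is S = {1, 2, 3, 4, 5, 6, 9}.
G(k) = mex{ G(k - s) : s in S, s <= k }. We compute iteratively: G(0) = 0.
G(1) = mex({0}) = 1
G(2) = mex({0, 1}) = 2
G(3) = mex({0, 1, 2}) = 3
G(4) = mex({0, 1, 2, 3}) = 4
G(5) = mex({0, 1, 2, 3, 4}) = 5
G(6) = mex({0, 1, 2, 3, 4, 5}) = 6
G(7) = mex({1, 2, 3, 4, 5, 6}) = 0
G(8) = mex({0, 2, 3, 4, 5, 6}) = 1
G(9) = mex({0, 1, 3, 4, 5, 6}) = 2
G(10) = mex({0, 1, 2, 4, 5, 6}) = 3
G(11) = mex({0, 1, 2, 3, 5, 6}) = 4
G(12) = mex({0, 1, 2, 3, 4, 6}) = 5
G(13) = mex({0, 1, 2, 3, 4, 5}) = 6
G(14) = mex({1, 2, 3, 4, 5, 6}) = 0
G(15) = mex({0, 2, 3, 4, 5, 6}) = 1
Observe that G(7)..G(15) = 0, 1, 2, 3, 4, 5, 6, 0, 1 repeats G(0)..G(8) = 0, 1, 2, 3, 4, 5, 6, 0, 1.
For k >= max(S) = 9, G(k) is determined by the previous 9 values G(k-9)..G(k-1); a window of 9 consecutive values has recurred shifted by 7, so by induction G(k + 7) = G(k) for all k >= 0: the sequence is periodic from the start with period 7.
One period: G(0..6) = 0, 1, 2, 3, 4, 5, 6.
18 mod 7 = 4, so G(18) = G(4) = 4.

4


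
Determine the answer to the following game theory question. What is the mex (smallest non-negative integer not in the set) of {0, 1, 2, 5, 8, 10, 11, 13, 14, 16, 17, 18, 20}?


Set = {0, 1, 2, 5, 8, 10, 11, 13, 14, 16, 17, 18, 20}
0 is in the set.
1 is in the set.
2 is in the set.
3 is NOT in the set. This is the mex.
mex = 3

3


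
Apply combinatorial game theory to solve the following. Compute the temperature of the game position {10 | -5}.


The game is {10 | -5}, a switch {a | b} with numbers a > b.
Cooling {a | b} by t gives {a - t | b + t}, which stops being hot when a - t = b + t, i.e. at t = (a - b)/2. So the temperature of a switch is (a - b)/2.
Temperature = (Left option - Right option) / 2
= (10 - (-5)) / 2
= 15 / 2
= 15/2

15/2


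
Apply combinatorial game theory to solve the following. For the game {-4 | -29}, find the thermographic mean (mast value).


Game = {-4 | -29}, a switch {a | b} with numbers a > b.
Its thermograph has left wall a - t and right wall b + t, which meet at t = (a - b)/2, where both equal (a + b)/2. So the mast (mean value) is at (a + b)/2.
Mean = (-4 + (-29))/2 = -33/2 = -33/2

-33/2


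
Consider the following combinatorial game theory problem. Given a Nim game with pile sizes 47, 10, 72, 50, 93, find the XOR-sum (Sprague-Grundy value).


We need the XOR (exclusive or) of all pile sizes.
After XOR-ing pile 1 (size 47): 0 XOR 47 = 47
After XOR-ing pile 2 (size 10): 47 XOR 10 = 37
After XOR-ing pile 3 (size 72): 37 XOR 72 = 109
After XOR-ing pile 4 (size 50): 109 XOR 50 = 95
After XOR-ing pile 5 (size 93): 95 XOR 93 = 2
The Nim-value of this position is 2.

2


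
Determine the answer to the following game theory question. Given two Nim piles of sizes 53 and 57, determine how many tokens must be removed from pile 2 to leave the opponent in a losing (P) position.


Piles: 53 and 57
Current XOR: 53 XOR 57 = 12 (non-zero, so this is an N-position).
To make the XOR zero, we need to find a move that balances the piles.
For pile 2 (size 57): target = 57 XOR 12 = 53
We reduce pile 2 from 57 to 53.
Tokens removed: 57 - 53 = 4
Verification: 53 XOR 53 = 0

4


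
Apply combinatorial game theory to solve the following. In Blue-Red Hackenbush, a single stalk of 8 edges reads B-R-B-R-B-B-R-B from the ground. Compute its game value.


Edges (from ground): B-R-B-R-B-B-R-B
By Berlekamp's sign-expansion rule, a Blue-Red Hackenbush stalk has the value of the surreal number whose sign sequence is the edge sequence with B -> + and R -> -.
Sign sequence: +-+-++-+
Trace the sign expansion in the surreal number tree, starting from 0:
Edge 1: B (sign +) -> bounds (0, +inf), value = 1
Edge 2: R (sign -) -> bounds (0, 1), value = 1/2
Edge 3: B (sign +) -> bounds (1/2, 1), value = 3/4
Edge 4: R (sign -) -> bounds (1/2, 3/4), value = 5/8
Edge 5: B (sign +) -> bounds (5/8, 3/4), value = 11/16
Edge 6: B (sign +) -> bounds (11/16, 3/4), value = 23/32
Edge 7: R (sign -) -> bounds (11/16, 23/32), value = 45/64
Edge 8: B (sign +) -> bounds (45/64, 23/32), value = 91/128
Game value = 91/128

91/128


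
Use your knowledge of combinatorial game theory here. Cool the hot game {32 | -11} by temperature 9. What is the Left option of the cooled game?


Original game: {32 | -11} (a switch {a | b} with a > b).
Cooling by t (for t below the temperature (a - b)/2 = 43/2) taxes each move by t: {a | b} cooled by t is {a - t | b + t}.
Cooling amount: t = 9
Cooled Left option: 32 - 9 = 23
Cooled Right option: -11 + 9 = -2
Cooled game: {23 | -2}
Left option = 23

23


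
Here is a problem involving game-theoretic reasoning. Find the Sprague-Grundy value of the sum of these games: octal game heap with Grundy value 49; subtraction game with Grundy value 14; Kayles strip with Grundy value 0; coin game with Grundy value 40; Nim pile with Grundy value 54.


By the Sprague-Grundy theorem, the Grundy value of a sum of games is the XOR of individual Grundy values.
octal game heap: Grundy value = 49. Running XOR: 0 XOR 49 = 49
subtraction game: Grundy value = 14. Running XOR: 49 XOR 14 = 63
Kayles strip: Grundy value = 0. Running XOR: 63 XOR 0 = 63
coin game: Grundy value = 40. Running XOR: 63 XOR 40 = 23
Nim pile: Grundy value = 54. Running XOR: 23 XOR 54 = 33
The combined Grundy value is 33.

33


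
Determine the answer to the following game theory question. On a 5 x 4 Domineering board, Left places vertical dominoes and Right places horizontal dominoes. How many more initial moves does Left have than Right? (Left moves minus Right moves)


Board is 5 x 4 (rows x cols).
Left (vertical) placements: (rows-1) * cols = 4 * 4 = 16
Right (horizontal) placements: rows * (cols-1) = 5 * 3 = 15
Advantage = Left - Right = 16 - 15 = 1

1


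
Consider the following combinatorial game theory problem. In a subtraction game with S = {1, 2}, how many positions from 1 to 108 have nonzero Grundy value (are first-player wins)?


Subtraction set S = {1, 2}, so G(n) = n mod 3.
G(n) = 0 when n is a multiple of 3.
Multiples of 3 in [1, 108]: 36
N-positions (nonzero Grundy) = 108 - 36 = 72

72


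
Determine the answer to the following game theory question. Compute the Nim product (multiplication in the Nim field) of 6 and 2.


Nim multiplication is bilinear over XOR: (u XOR v) * w = (u*w) XOR (v*w).
So we split each operand into its bit components and XOR the pairwise Nim products.
6 = 2 + 4 (as XOR of powers of 2).
2 = 2 (as XOR of powers of 2).
Using the standard Nim-product table on single bits:
  2*2 = 3,   2*4 = 8,   2*8 = 12,
  4*4 = 6,   4*8 = 11,  8*8 = 13,
and  1*x = x (identity), k*l = l*k (commutative).
Pairwise Nim products:
  2 * 2 = 3
  4 * 2 = 8
XOR them: 3 XOR 8 = 11.
Result: 6 * 2 = 11 (in Nim).

11


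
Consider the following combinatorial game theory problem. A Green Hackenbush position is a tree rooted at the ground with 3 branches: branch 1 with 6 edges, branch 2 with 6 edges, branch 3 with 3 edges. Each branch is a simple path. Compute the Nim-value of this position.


The tree has 3 branches from the ground vertex.
In Green Hackenbush, the Nim-value of a simple path of length k is k.
Branch 1: length 6, Nim-value = 6
Branch 2: length 6, Nim-value = 6
Branch 3: length 3, Nim-value = 3
Total Nim-value = XOR of all branch values:
0 XOR 6 = 6
6 XOR 6 = 0
0 XOR 3 = 3
Nim-value of the tree = 3

3


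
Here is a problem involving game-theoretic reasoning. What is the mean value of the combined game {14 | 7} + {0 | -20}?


G1 = {14 | 7}, G2 = {0 | -20}
Each is a switch {a | b} with numbers a > b; its mean value is (a + b)/2, and mean value is additive over game sums: m(G1 + G2) = m(G1) + m(G2).
Mean of G1 = (14 + (7))/2 = 21/2 = 21/2
Mean of G2 = (0 + (-20))/2 = -20/2 = -10
Mean of G1 + G2 = 21/2 + -10 = 1/2

1/2


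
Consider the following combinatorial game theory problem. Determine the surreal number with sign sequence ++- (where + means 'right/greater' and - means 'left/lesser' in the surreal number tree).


Sign expansion: ++-
Rule: track bounds (lo, hi), initially (-inf, +inf). On '+', the current value becomes lo and we move to the simplest number in (value, hi): value + 1 if hi = +inf, otherwise the midpoint (value + hi)/2. On '-', the current value becomes hi and we move to value - 1 if lo = -inf, otherwise the midpoint (lo + value)/2.
Start at 0.
Step 1: sign = +, move right. Bounds: (0, +inf). Value = 1
Step 2: sign = +, move right. Bounds: (1, +inf). Value = 2
Step 3: sign = -, move left. Bounds: (1, 2). Value = 3/2
The surreal number with sign expansion ++- is 3/2.

3/2


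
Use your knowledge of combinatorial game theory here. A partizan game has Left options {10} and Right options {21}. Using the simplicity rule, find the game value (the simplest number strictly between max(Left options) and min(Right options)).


Left options: {10}, max = 10
Right options: {21}, min = 21
All options are numbers and max(Left) < min(Right), so by the simplicity theorem the value is the simplest (earliest-born) number strictly between 10 and 21.
Integers 11 through 20 all lie strictly between 10 and 21.
Among integers, the simplest (lowest birthday = smallest |n|; 0 is born on day 0, +-n on day n) is 11.
No non-integer in the interval can be simpler: if x is a non-integer in the interval, then floor(x) or ceil(x) also lies in the interval (the interval contains an integer), and both are proper prefixes of x's sign expansion, i.e. born earlier. So the game value is 11.
Game value = 11

11


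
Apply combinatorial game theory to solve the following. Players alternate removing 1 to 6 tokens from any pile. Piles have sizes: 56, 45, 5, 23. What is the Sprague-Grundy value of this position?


Subtraction set: {1, 2, 3, 4, 5, 6}
For this subtraction set, G(n) = n mod 7 (period = max + 1 = 7).
Pile 1 (size 56): G(56) = 56 mod 7 = 0
Pile 2 (size 45): G(45) = 45 mod 7 = 3
Pile 3 (size 5): G(5) = 5 mod 7 = 5
Pile 4 (size 23): G(23) = 23 mod 7 = 2
Total Grundy value = XOR of all: 0 XOR 3 XOR 5 XOR 2 = 4

4


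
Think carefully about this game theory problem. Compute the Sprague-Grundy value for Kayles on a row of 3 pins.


Kayles: a move removes 1 or 2 adjacent pins from a contiguous row.
Removing pins from a row of k leaves two independent rows (a, b) with a + b = k - 1 (one pin) or a + b = k - 2 (two pins); an end removal gives a = 0.
By Sprague-Grundy, G(k) = mex{ G(a) XOR G(b) } over all these splits. G(0) = 0.
G(1): splits (0,0):0^0=0 -> mex({0}) = 1
G(2): splits (0,1):0^1=1 (0,0):0^0=0 -> mex({0, 1}) = 2
G(3): splits (0,2):0^2=2 (1,1):1^1=0 (0,1):0^1=1 -> mex({0, 1, 2}) = 3
Therefore G(3) = 3.

3


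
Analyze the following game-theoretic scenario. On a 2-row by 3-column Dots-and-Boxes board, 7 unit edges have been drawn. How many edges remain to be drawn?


Grid: 2 x 3 boxes, i.e. 3 rows and 4 columns of dots.
Horizontal edges: (rows + 1) * cols = 3 * 3 = 9
Vertical edges: rows * (cols + 1) = 2 * 4 = 8
Total edges: 9 + 8 = 17
Edges drawn: 7
Remaining: 17 - 7 = 10

10


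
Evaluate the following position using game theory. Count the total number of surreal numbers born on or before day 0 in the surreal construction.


Day 0: {|} = 0 is born. Count = 1.
Day n: the number of surreal numbers born by day n is 2^(n+1) - 1.
By day 0: 2^1 - 1 = 1
By day 0: 1 surreal numbers.

1


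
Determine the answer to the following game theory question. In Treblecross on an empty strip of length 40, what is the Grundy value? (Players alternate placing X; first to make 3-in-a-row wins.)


Treblecross: place X on empty cells; 3-in-a-row wins.
Playing within two cells of an existing X lets the opponent win at once, so sensible play treats the cells i-2..i+2 around each X as dead. The player left with no safe cell loses, so this is a normal-play take-away game on strips of safe cells.
Placing X at cell i (0-indexed) of a strip of k safe cells leaves independent strips of sizes max(0, i-2) and max(0, k-i-3). Hence G(k) = mex{ G(max(0,i-2)) XOR G(max(0,k-i-3)) : 0 <= i < k }, with G(0) = 0.
G(1): splits (0,0):0^0=0 -> mex({0}) = 1
G(2): splits (0,0):0^0=0 -> mex({0}) = 1
G(3): splits (0,0):0^0=0 -> mex({0}) = 1
G(4): splits (0,1):0^1=1 (0,0):0^0=0 -> mex({0, 1}) = 2
G(5): splits (0,2):0^1=1 (0,1):0^1=1 (0,0):0^0=0 -> mex({0, 1}) = 2
G(6) = mex({1}) = 0
G(7) = mex({0, 1, 2}) = 3
G(8) = mex({0, 1, 2}) = 3
G(9) = mex({0, 2}) = 1
G(10) = mex({0, 2, 3}) = 1
G(11) = mex({0, 3}) = 1
G(12) = mex({1, 3}) = 0
G(13) = mex({0, 1, 2, 3}) = 4
G(14) = mex({0, 1, 2}) = 3
G(15) = mex({0, 1, 2}) = 3
G(16) = mex({0, 1, 2, 4}) = 3
G(17) = mex({0, 1, 3, 4}) = 2
G(18) = mex({0, 1, 3, 4}) = 2
G(19) = mex({0, 1, 3, 5}) = 2
G(20) = mex({0, 1, 2, 3, 5}) = 4
G(21) = mex({0, 1, 2, 3, 5}) = 4
G(22) = mex({1, 2, 6}) = 0
G(23) = mex({0, 1, 2, 3, 4, 6}) = 5
G(24) = mex({0, 1, 2, 3, 4}) = 5
G(25) = mex({0, 1, 3, 4, 7}) = 2
G(26) = mex({0, 1, 3, 4, 5, 7}) = 2
G(27) = mex({0, 1, 3, 5}) = 2
G(28) = mex({0, 1, 2, 5}) = 3
G(29) = mex({0, 1, 2, 4, 5, 6}) = 3
G(30) = mex({1, 2, 4, 6}) = 0
G(31) = mex({0, 1, 2, 3, 4, 6}) = 5
G(32) = mex({1, 2, 3, 4, 7}) = 0
G(33) = mex({0, 3, 7}) = 1
G(34) = mex({0, 2, 3, 5, 7}) = 1
G(35) = mex({0, 2, 3, 5, 6}) = 1
G(36) = mex({0, 1, 2, 5, 6}) = 3
G(37) = mex({0, 1, 2, 4, 5, 6}) = 3
G(38) = mex({0, 1, 2, 4}) = 3
G(39) = mex({0, 1, 2, 3, 4, 7}) = 5
G(40) = mex({0, 1, 2, 3, 4, 5, 7}) = 6
Therefore G(40) = 6.

6


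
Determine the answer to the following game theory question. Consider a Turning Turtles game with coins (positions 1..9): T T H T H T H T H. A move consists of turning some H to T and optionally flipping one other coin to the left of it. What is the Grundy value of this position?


Coins: T T H T H T H T H
Key fact: a single head at position k behaves exactly like a Nim heap of size k (turning it to T and optionally flipping a coin at j < k corresponds to moving the heap from k to j, or to 0), and heads combine as a disjunctive sum (two heads at the same place would cancel, matching j XOR j = 0). So the Nim-value is the XOR of the 1-indexed positions of the heads.
Face-up positions (1-indexed): [3, 5, 7, 9]
XOR 0 with 3: 0 XOR 3 = 3
XOR 3 with 5: 3 XOR 5 = 6
XOR 6 with 7: 6 XOR 7 = 1
XOR 1 with 9: 1 XOR 9 = 8
Nim-value = 8

8


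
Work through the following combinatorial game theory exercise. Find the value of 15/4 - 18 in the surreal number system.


x = 15/4, y = 18
Converting to common denominator: 4
x = 15/4, y = 72/4
x - y = 15/4 - 18 = -57/4

-57/4


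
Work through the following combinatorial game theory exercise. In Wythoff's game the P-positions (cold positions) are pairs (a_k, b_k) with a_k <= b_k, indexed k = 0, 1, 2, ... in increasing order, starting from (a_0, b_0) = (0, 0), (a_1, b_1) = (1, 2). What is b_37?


By Wythoff's theorem, a_k = floor(k * phi) and b_k = floor(k * phi^2) = a_k + k, where phi = (1 + sqrt(5))/2 is the golden ratio.
phi = (1 + sqrt(5))/2 = 1.618034
phi^2 = phi + 1 = 2.618034
k = 37
k * phi^2 = 37 * 2.618034 = 96.867258
b_37 = floor(k * phi^2) = 96 (check: a_37 + k = 59 + 37 = 96)

96


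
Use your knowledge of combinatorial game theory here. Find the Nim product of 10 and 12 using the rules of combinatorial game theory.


Nim multiplication is bilinear over XOR: (u XOR v) * w = (u*w) XOR (v*w).
So we split each operand into its bit components and XOR the pairwise Nim products.
10 = 2 + 8 (as XOR of powers of 2).
12 = 4 + 8 (as XOR of powers of 2).
Using the standard Nim-product table on single bits:
  2*2 = 3,   2*4 = 8,   2*8 = 12,
  4*4 = 6,   4*8 = 11,  8*8 = 13,
and  1*x = x (identity), k*l = l*k (commutative).
Pairwise Nim products:
  2 * 4 = 8
  2 * 8 = 12
  8 * 4 = 11
  8 * 8 = 13
XOR them: 8 XOR 12 XOR 11 XOR 13 = 2.
Result: 10 * 12 = 2 (in Nim).

2


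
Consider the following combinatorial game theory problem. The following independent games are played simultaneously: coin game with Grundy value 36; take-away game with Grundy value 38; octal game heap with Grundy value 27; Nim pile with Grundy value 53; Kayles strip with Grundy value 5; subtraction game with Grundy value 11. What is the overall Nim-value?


By the Sprague-Grundy theorem, the Grundy value of a sum of games is the XOR of individual Grundy values.
coin game: Grundy value = 36. Running XOR: 0 XOR 36 = 36
take-away game: Grundy value = 38. Running XOR: 36 XOR 38 = 2
octal game heap: Grundy value = 27. Running XOR: 2 XOR 27 = 25
Nim pile: Grundy value = 53. Running XOR: 25 XOR 53 = 44
Kayles strip: Grundy value = 5. Running XOR: 44 XOR 5 = 41
subtraction game: Grundy value = 11. Running XOR: 41 XOR 11 = 34
The combined Grundy value is 34.

34


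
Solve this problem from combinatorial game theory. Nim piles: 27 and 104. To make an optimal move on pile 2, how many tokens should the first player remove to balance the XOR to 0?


Piles: 27 and 104
Current XOR: 27 XOR 104 = 115 (non-zero, so this is an N-position).
To make the XOR zero, we need to find a move that balances the piles.
For pile 2 (size 104): target = 104 XOR 115 = 27
We reduce pile 2 from 104 to 27.
Tokens removed: 104 - 27 = 77
Verification: 27 XOR 27 = 0

77


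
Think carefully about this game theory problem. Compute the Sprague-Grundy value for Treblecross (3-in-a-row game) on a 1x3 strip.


Treblecross: place X on empty cells; 3-in-a-row wins.
Playing within two cells of an existing X lets the opponent win at once, so sensible play treats the cells i-2..i+2 around each X as dead. The player left with no safe cell loses, so this is a normal-play take-away game on strips of safe cells.
Placing X at cell i (0-indexed) of a strip of k safe cells leaves independent strips of sizes max(0, i-2) and max(0, k-i-3). Hence G(k) = mex{ G(max(0,i-2)) XOR G(max(0,k-i-3)) : 0 <= i < k }, with G(0) = 0.
G(1): splits (0,0):0^0=0 -> mex({0}) = 1
G(2): splits (0,0):0^0=0 -> mex({0}) = 1
G(3): splits (0,0):0^0=0 -> mex({0}) = 1
Therefore G(3) = 1.

1


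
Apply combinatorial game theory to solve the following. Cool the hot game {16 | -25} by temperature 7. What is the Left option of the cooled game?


Original game: {16 | -25} (a switch {a | b} with a > b).
Cooling by t (for t below the temperature (a - b)/2 = 41/2) taxes each move by t: {a | b} cooled by t is {a - t | b + t}.
Cooling amount: t = 7
Cooled Left option: 16 - 7 = 9
Cooled Right option: -25 + 7 = -18
Cooled game: {9 | -18}
Left option = 9

9


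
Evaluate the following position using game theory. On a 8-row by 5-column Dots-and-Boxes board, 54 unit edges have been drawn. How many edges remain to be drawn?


Grid: 8 x 5 boxes, i.e. 9 rows and 6 columns of dots.
Horizontal edges: (rows + 1) * cols = 9 * 5 = 45
Vertical edges: rows * (cols + 1) = 8 * 6 = 48
Total edges: 45 + 48 = 93
Edges drawn: 54
Remaining: 93 - 54 = 39

39


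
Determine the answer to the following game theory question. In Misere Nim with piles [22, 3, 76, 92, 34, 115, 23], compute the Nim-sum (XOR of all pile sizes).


We need the XOR (exclusive or) of all pile sizes.
After XOR-ing pile 1 (size 22): 0 XOR 22 = 22
After XOR-ing pile 2 (size 3): 22 XOR 3 = 21
After XOR-ing pile 3 (size 76): 21 XOR 76 = 89
After XOR-ing pile 4 (size 92): 89 XOR 92 = 5
After XOR-ing pile 5 (size 34): 5 XOR 34 = 39
After XOR-ing pile 6 (size 115): 39 XOR 115 = 84
After XOR-ing pile 7 (size 23): 84 XOR 23 = 67
The Nim-value of this position is 67.

67


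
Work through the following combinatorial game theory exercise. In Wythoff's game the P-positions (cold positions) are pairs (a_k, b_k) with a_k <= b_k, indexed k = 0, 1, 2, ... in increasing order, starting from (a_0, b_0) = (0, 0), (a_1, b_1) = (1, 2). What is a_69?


By Wythoff's theorem, a_k = floor(k * phi) and b_k = floor(k * phi^2) = a_k + k, where phi = (1 + sqrt(5))/2 is the golden ratio.
phi = (1 + sqrt(5))/2 = 1.618034
k = 69
k * phi = 69 * 1.618034 = 111.644345
a_69 = floor(k * phi) = 111

111


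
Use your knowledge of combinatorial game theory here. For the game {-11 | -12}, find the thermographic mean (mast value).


Game = {-11 | -12}, a switch {a | b} with numbers a > b.
Its thermograph has left wall a - t and right wall b + t, which meet at t = (a - b)/2, where both equal (a + b)/2. So the mast (mean value) is at (a + b)/2.
Mean = (-11 + (-12))/2 = -23/2 = -23/2

-23/2


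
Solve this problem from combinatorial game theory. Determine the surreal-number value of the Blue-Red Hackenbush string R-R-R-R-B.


Edges (from ground): R-R-R-R-B
By Berlekamp's sign-expansion rule, a Blue-Red Hackenbush stalk has the value of the surreal number whose sign sequence is the edge sequence with B -> + and R -> -.
Sign sequence: ----+
Trace the sign expansion in the surreal number tree, starting from 0:
Edge 1: R (sign -) -> bounds (-inf, 0), value = -1
Edge 2: R (sign -) -> bounds (-inf, -1), value = -2
Edge 3: R (sign -) -> bounds (-inf, -2), value = -3
Edge 4: R (sign -) -> bounds (-inf, -3), value = -4
Edge 5: B (sign +) -> bounds (-4, -3), value = -7/2
Game value = -7/2

-7/2


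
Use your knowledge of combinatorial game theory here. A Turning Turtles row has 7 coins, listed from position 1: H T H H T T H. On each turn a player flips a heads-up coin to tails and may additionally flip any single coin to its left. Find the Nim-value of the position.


Coins: H T H H T T H
Key fact: a single head at position k behaves exactly like a Nim heap of size k (turning it to T and optionally flipping a coin at j < k corresponds to moving the heap from k to j, or to 0), and heads combine as a disjunctive sum (two heads at the same place would cancel, matching j XOR j = 0). So the Nim-value is the XOR of the 1-indexed positions of the heads.
Face-up positions (1-indexed): [1, 3, 4, 7]
XOR 0 with 1: 0 XOR 1 = 1
XOR 1 with 3: 1 XOR 3 = 2
XOR 2 with 4: 2 XOR 4 = 6
XOR 6 with 7: 6 XOR 7 = 1
Nim-value = 1

1


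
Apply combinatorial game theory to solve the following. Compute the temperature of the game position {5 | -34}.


The game is {5 | -34}, a switch {a | b} with numbers a > b.
Cooling {a | b} by t gives {a - t | b + t}, which stops being hot when a - t = b + t, i.e. at t = (a - b)/2. So the temperature of a switch is (a - b)/2.
Temperature = (Left option - Right option) / 2
= (5 - (-34)) / 2
= 39 / 2
= 39/2

39/2


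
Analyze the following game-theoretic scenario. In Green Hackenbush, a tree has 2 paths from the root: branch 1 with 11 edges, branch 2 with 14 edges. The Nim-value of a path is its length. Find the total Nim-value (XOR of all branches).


The tree has 2 branches from the ground vertex.
In Green Hackenbush, the Nim-value of a simple path of length k is k.
Branch 1: length 11, Nim-value = 11
Branch 2: length 14, Nim-value = 14
Total Nim-value = XOR of all branch values:
0 XOR 11 = 11
11 XOR 14 = 5
Nim-value of the tree = 5

5


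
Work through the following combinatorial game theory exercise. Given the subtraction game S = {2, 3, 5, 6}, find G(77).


The subtraction set is S = {2, 3, 5, 6}.
G(k) = mex{ G(k - s) : s in S, s <= k }. We compute iteratively: G(0) = 0.
G(1) = mex({}) = 0
G(2) = mex({0}) = 1
G(3) = mex({0}) = 1
G(4) = mex({0, 1}) = 2
G(5) = mex({0, 1}) = 2
G(6) = mex({0, 1, 2}) = 3
G(7) = mex({0, 1, 2}) = 3
G(8) = mex({1, 2, 3}) = 0
G(9) = mex({1, 2, 3}) = 0
G(10) = mex({0, 2, 3}) = 1
G(11) = mex({0, 2, 3}) = 1
G(12) = mex({0, 1, 3}) = 2
G(13) = mex({0, 1, 3}) = 2
Observe that G(8)..G(13) = 0, 0, 1, 1, 2, 2 repeats G(0)..G(5) = 0, 0, 1, 1, 2, 2.
For k >= max(S) = 6, G(k) is determined by the previous 6 values G(k-6)..G(k-1); a window of 6 consecutive values has recurred shifted by 8, so by induction G(k + 8) = G(k) for all k >= 0: the sequence is periodic from the start with period 8.
One period: G(0..7) = 0, 0, 1, 1, 2, 2, 3, 3.
77 mod 8 = 5, so G(77) = G(5) = 2.

2


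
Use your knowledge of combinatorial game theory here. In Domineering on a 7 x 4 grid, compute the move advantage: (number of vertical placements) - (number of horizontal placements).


Board is 7 x 4 (rows x cols).
Left (vertical) placements: (rows-1) * cols = 6 * 4 = 24
Right (horizontal) placements: rows * (cols-1) = 7 * 3 = 21
Advantage = Left - Right = 24 - 21 = 3

3


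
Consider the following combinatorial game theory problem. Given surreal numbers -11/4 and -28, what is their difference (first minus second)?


x = -11/4, y = -28
Converting to common denominator: 4
x = -11/4, y = -112/4
x - y = -11/4 - -28 = 101/4

101/4


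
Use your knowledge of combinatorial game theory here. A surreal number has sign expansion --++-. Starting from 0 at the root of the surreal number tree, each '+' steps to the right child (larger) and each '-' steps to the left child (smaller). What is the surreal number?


Sign expansion: --++-
Rule: track bounds (lo, hi), initially (-inf, +inf). On '+', the current value becomes lo and we move to the simplest number in (value, hi): value + 1 if hi = +inf, otherwise the midpoint (value + hi)/2. On '-', the current value becomes hi and we move to value - 1 if lo = -inf, otherwise the midpoint (lo + value)/2.
Start at 0.
Step 1: sign = -, move left. Bounds: (-inf, 0). Value = -1
Step 2: sign = -, move left. Bounds: (-inf, -1). Value = -2
Step 3: sign = +, move right. Bounds: (-2, -1). Value = -3/2
Step 4: sign = +, move right. Bounds: (-3/2, -1). Value = -5/4
Step 5: sign = -, move left. Bounds: (-3/2, -5/4). Value = -11/8
The surreal number with sign expansion --++- is -11/8.

-11/8


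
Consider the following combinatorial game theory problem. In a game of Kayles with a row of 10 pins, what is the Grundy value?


Kayles: a move removes 1 or 2 adjacent pins from a contiguous row.
Removing pins from a row of k leaves two independent rows (a, b) with a + b = k - 1 (one pin) or a + b = k - 2 (two pins); an end removal gives a = 0.
By Sprague-Grundy, G(k) = mex{ G(a) XOR G(b) } over all these splits. G(0) = 0.
G(1): splits (0,0):0^0=0 -> mex({0}) = 1
G(2): splits (0,1):0^1=1 (0,0):0^0=0 -> mex({0, 1}) = 2
G(3): splits (0,2):0^2=2 (1,1):1^1=0 (0,1):0^1=1 -> mex({0, 1, 2}) = 3
G(4): splits (0,3):0^3=3 (1,2):1^2=3 (0,2):0^2=2 (1,1):1^1=0 -> mex({0, 2, 3}) = 1
G(5): splits (0,4):0^1=1 (1,3):1^3=2 (2,2):2^2=0 (0,3):0^3=3 (1,2):1^2=3 -> mex({0, 1, 2, 3}) = 4
G(6) = mex({0, 1, 2, 4}) = 3
G(7) = mex({0, 1, 3, 4, 5}) = 2
G(8) = mex({0, 2, 3, 5, 6}) = 1
G(9) = mex({0, 1, 2, 3, 6, 7}) = 4
G(10) = mex({0, 1, 3, 4, 5, 7}) = 2
Therefore G(10) = 2.

2


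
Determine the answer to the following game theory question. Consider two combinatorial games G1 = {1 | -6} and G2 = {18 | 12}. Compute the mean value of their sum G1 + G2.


G1 = {1 | -6}, G2 = {18 | 12}
Each is a switch {a | b} with numbers a > b; its mean value is (a + b)/2, and mean value is additive over game sums: m(G1 + G2) = m(G1) + m(G2).
Mean of G1 = (1 + (-6))/2 = -5/2 = -5/2
Mean of G2 = (18 + (12))/2 = 30/2 = 15
Mean of G1 + G2 = -5/2 + 15 = 25/2

25/2


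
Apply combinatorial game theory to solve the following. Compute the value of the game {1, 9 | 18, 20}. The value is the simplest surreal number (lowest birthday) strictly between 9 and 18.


Left options: {1, 9}, max = 9
Right options: {18, 20}, min = 18
All options are numbers and max(Left) < min(Right), so by the simplicity theorem the value is the simplest (earliest-born) number strictly between 9 and 18.
Integers 10 through 17 all lie strictly between 9 and 18.
Among integers, the simplest (lowest birthday = smallest |n|; 0 is born on day 0, +-n on day n) is 10.
No non-integer in the interval can be simpler: if x is a non-integer in the interval, then floor(x) or ceil(x) also lies in the interval (the interval contains an integer), and both are proper prefixes of x's sign expansion, i.e. born earlier. So the game value is 10.
Game value = 10

10


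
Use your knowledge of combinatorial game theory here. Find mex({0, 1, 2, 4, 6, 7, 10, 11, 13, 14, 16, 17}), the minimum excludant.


Set = {0, 1, 2, 4, 6, 7, 10, 11, 13, 14, 16, 17}
0 is in the set.
1 is in the set.
2 is in the set.
3 is NOT in the set. This is the mex.
mex = 3

3


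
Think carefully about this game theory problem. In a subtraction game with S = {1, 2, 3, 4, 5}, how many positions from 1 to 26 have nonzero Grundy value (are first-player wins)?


Subtraction set S = {1, 2, 3, 4, 5}, so G(n) = n mod 6.
G(n) = 0 when n is a multiple of 6.
Multiples of 6 in [1, 26]: 4
N-positions (nonzero Grundy) = 26 - 4 = 22

22


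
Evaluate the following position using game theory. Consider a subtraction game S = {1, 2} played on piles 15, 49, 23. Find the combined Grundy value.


Subtraction set: {1, 2}
For this subtraction set, G(n) = n mod 3 (period = max + 1 = 3).
Pile 1 (size 15): G(15) = 15 mod 3 = 0
Pile 2 (size 49): G(49) = 49 mod 3 = 1
Pile 3 (size 23): G(23) = 23 mod 3 = 2
Total Grundy value = XOR of all: 0 XOR 1 XOR 2 = 3

3


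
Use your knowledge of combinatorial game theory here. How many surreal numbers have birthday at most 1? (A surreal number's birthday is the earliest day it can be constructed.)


Day 0: {|} = 0 is born. Count = 1.
Day n: the number of surreal numbers born by day n is 2^(n+1) - 1.
By day 0: 2^1 - 1 = 1
By day 1: 2^2 - 1 = 3
By day 1: 3 surreal numbers.

3


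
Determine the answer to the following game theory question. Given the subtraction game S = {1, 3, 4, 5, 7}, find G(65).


The subtraction set is S = {1, 3, 4, 5, 7}.
G(k) = mex{ G(k - s) : s in S, s <= k }. We compute iteratively: G(0) = 0.
G(1) = mex({0}) = 1
G(2) = mex({1}) = 0
G(3) = mex({0}) = 1
G(4) = mex({0, 1}) = 2
G(5) = mex({0, 1, 2}) = 3
G(6) = mex({0, 1, 3}) = 2
G(7) = mex({0, 1, 2}) = 3
G(8) = mex({1, 2, 3}) = 0
G(9) = mex({0, 2, 3}) = 1
G(10) = mex({1, 2, 3}) = 0
G(11) = mex({0, 2, 3}) = 1
G(12) = mex({0, 1, 3}) = 2
G(13) = mex({0, 1, 2}) = 3
G(14) = mex({0, 1, 3}) = 2
Observe that G(8)..G(14) = 0, 1, 0, 1, 2, 3, 2 repeats G(0)..G(6) = 0, 1, 0, 1, 2, 3, 2.
For k >= max(S) = 7, G(k) is determined by the previous 7 values G(k-7)..G(k-1); a window of 7 consecutive values has recurred shifted by 8, so by induction G(k + 8) = G(k) for all k >= 0: the sequence is periodic from the start with period 8.
One period: G(0..7) = 0, 1, 0, 1, 2, 3, 2, 3.
65 mod 8 = 1, so G(65) = G(1) = 1.

1


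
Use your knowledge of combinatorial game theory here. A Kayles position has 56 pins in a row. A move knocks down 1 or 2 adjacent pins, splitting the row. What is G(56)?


Kayles: a move removes 1 or 2 adjacent pins from a contiguous row.
Removing pins from a row of k leaves two independent rows (a, b) with a + b = k - 1 (one pin) or a + b = k - 2 (two pins); an end removal gives a = 0.
By Sprague-Grundy, G(k) = mex{ G(a) XOR G(b) } over all these splits. G(0) = 0.
G(1): splits (0,0):0^0=0 -> mex({0}) = 1
G(2): splits (0,1):0^1=1 (0,0):0^0=0 -> mex({0, 1}) = 2
G(3): splits (0,2):0^2=2 (1,1):1^1=0 (0,1):0^1=1 -> mex({0, 1, 2}) = 3
G(4): splits (0,3):0^3=3 (1,2):1^2=3 (0,2):0^2=2 (1,1):1^1=0 -> mex({0, 2, 3}) = 1
G(5): splits (0,4):0^1=1 (1,3):1^3=2 (2,2):2^2=0 (0,3):0^3=3 (1,2):1^2=3 -> mex({0, 1, 2, 3}) = 4
G(6) = mex({0, 1, 2, 4}) = 3
G(7) = mex({0, 1, 3, 4, 5}) = 2
G(8) = mex({0, 2, 3, 5, 6}) = 1
G(9) = mex({0, 1, 2, 3, 6, 7}) = 4
G(10) = mex({0, 1, 3, 4, 5, 7}) = 2
G(11) = mex({0, 1, 2, 3, 4, 5}) = 6
G(12) = mex({0, 1, 2, 3, 5, 6, 7}) = 4
G(13) = mex({0, 2, 3, 4, 6, 7}) = 1
G(14) = mex({0, 1, 4, 5, 6, 7}) = 2
G(15) = mex({0, 1, 2, 3, 4, 5, 6}) = 7
G(16) = mex({0, 2, 3, 5, 6, 7}) = 1
G(17) = mex({0, 1, 2, 3, 5, 6, 7}) = 4
G(18) = mex({0, 1, 2, 4, 5, 6}) = 3
G(19) = mex({0, 1, 3, 4, 5, 7}) = 2
G(20) = mex({0, 2, 3, 4, 5, 6, 7}) = 1
G(21) = mex({0, 1, 2, 3, 5, 6, 7}) = 4
G(22) = mex({0, 1, 2, 3, 4, 5, 7}) = 6
G(23) = mex({0, 1, 2, 3, 4, 5, 6}) = 7
G(24) = mex({0, 1, 2, 3, 5, 6, 7}) = 4
G(25) = mex({0, 2, 3, 4, 6, 7}) = 1
G(26) = mex({0, 1, 3, 4, 5, 6, 7}) = 2
G(27) = mex({0, 1, 2, 3, 4, 5, 6, 7}) = 8
G(28) = mex({0, 1, 2, 3, 4, 6, 7, 8}) = 5
G(29) = mex({0, 1, 2, 3, 5, 6, 7, 8, 9}) = 4
G(30) = mex({0, 1, 2, 3, 4, 5, 6, 9, 10}) = 7
G(31) = mex({0, 1, 3, 4, 5, 7, 10, 11}) = 2
G(32) = mex({0, 2, 3, 4, 5, 6, 7, 9, 11}) = 1
G(33) = mex({0, 1, 2, 3, 4, 5, 6, 7, 9, 12}) = 8
G(34) = mex({0, 1, 2, 3, 4, 5, 7, 8, 11, 12}) = 6
G(35) = mex({0, 1, 2, 3, 4, 5, 6, 8, 9, 10, 11}) = 7
G(36) = mex({0, 1, 2, 3, 5, 6, 7, 9, 10}) = 4
G(37) = mex({0, 2, 3, 4, 6, 7, 9, 10, 11, 12}) = 1
G(38) = mex({0, 1, 3, 4, 5, 6, 7, 9, 10, 11, 12}) = 2
G(39) = mex({0, 1, 2, 4, 5, 6, 7, 9, 10, 12, 14}) = 3
G(40) = mex({0, 2, 3, 4, 6, 7, 11, 12, 14}) = 1
G(41) = mex({0, 1, 2, 3, 5, 6, 7, 9, 10, 11, 12}) = 4
G(42) = mex({0, 1, 2, 3, 4, 5, 6, 9, 10}) = 7
G(43) = mex({0, 1, 3, 4, 5, 7, 9, 10, 12, 15}) = 2
G(44) = mex({0, 2, 3, 4, 5, 6, 7, 9, 10, 12, 15}) = 1
G(45) = mex({0, 1, 2, 3, 4, 5, 6, 7, 9, 10, 12, 14}) = 8
G(46) = mex({0, 1, 3, 4, 5, 7, 8, 11, 12, 14}) = 2
G(47) = mex({0, 1, 2, 3, 4, 5, 6, 8, 9, 10, 11, 12}) = 7
G(48) = mex({0, 1, 2, 3, 5, 6, 7, 9, 10}) = 4
G(49) = mex({0, 2, 3, 4, 6, 7, 9, 10, 11, 12, 15}) = 1
G(50) = mex({0, 1, 4, 5, 6, 7, 9, 11, 12, 14, 15}) = 2
G(51) = mex({0, 1, 2, 3, 4, 5, 6, 7, 9, 12, 14, 15}) = 8
G(52) = mex({0, 2, 3, 4, 5, 6, 7, 8, 11, 12, 15}) = 1
G(53) = mex({0, 1, 2, 3, 5, 6, 7, 8, 9, 10, 11, 12}) = 4
G(54) = mex({0, 1, 2, 3, 4, 5, 6, 9, 10}) = 7
G(55) = mex({0, 1, 3, 4, 5, 7, 9, 10, 11, 12}) = 2
G(56) = mex({0, 2, 3, 4, 5, 6, 7, 9, 10, 11, 12, 13, 14}) = 1
Therefore G(56) = 1.

1


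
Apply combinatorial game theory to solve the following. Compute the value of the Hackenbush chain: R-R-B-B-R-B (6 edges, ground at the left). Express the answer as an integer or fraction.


Edges (from ground): R-R-B-B-R-B
By Berlekamp's sign-expansion rule, a Blue-Red Hackenbush stalk has the value of the surreal number whose sign sequence is the edge sequence with B -> + and R -> -.
Sign sequence: --++-+
Trace the sign expansion in the surreal number tree, starting from 0:
Edge 1: R (sign -) -> bounds (-inf, 0), value = -1
Edge 2: R (sign -) -> bounds (-inf, -1), value = -2
Edge 3: B (sign +) -> bounds (-2, -1), value = -3/2
Edge 4: B (sign +) -> bounds (-3/2, -1), value = -5/4
Edge 5: R (sign -) -> bounds (-3/2, -5/4), value = -11/8
Edge 6: B (sign +) -> bounds (-11/8, -5/4), value = -21/16
Game value = -21/16

-21/16


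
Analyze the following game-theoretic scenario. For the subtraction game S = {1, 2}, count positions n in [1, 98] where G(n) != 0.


Subtraction set S = {1, 2}, so G(n) = n mod 3.
G(n) = 0 when n is a multiple of 3.
Multiples of 3 in [1, 98]: 32
N-positions (nonzero Grundy) = 98 - 32 = 66

66


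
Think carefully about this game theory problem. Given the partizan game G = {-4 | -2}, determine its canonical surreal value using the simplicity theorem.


Left options: {-4}, max = -4
Right options: {-2}, min = -2
All options are numbers and max(Left) < min(Right), so by the simplicity theorem the value is the simplest (earliest-born) number strictly between -4 and -2.
The only integer strictly between -4 and -2 is -3.
No non-integer in the interval can be simpler: if x is a non-integer in the interval, then floor(x) or ceil(x) also lies in the interval (the interval contains an integer), and both are proper prefixes of x's sign expansion, i.e. born earlier. So the game value is -3.
Game value = -3

-3
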